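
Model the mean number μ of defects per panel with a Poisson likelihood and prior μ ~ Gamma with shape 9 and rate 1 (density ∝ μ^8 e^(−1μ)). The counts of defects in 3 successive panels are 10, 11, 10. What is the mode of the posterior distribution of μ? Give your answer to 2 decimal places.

Σxᵢ = 10+11+10 = 31, with n = 3.
Posterior ∝ μ^8e^(−1μ) · μ^31e^(−3μ) = μ^39e^(−4μ), i.e. Gamma(shape=40, rate=4).
The mode of a Gamma(a, b) with a ≥ 1 (shape–rate) is (a−1)/b = 39/4 ≈ 9.75.

μ̂_MAP = 9.75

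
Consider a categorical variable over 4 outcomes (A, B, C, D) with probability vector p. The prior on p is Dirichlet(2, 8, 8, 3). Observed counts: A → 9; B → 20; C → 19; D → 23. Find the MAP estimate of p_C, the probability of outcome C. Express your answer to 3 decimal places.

MAP estimate of p_C = 0.295

The posterior is Dirichlet(αᵢ + nᵢ) = Dirichlet(11, 28, 27, 26).
For a Dirichlet(a₁,…,a_K) with all aᵢ > 1, the mode has j-th component (aⱼ − 1)/(Σaᵢ − K).
Here Σaᵢ = 92 and K = 4, so p_C = (27 − 1)/(92 − 4) = 26/88 ≈ 0.295.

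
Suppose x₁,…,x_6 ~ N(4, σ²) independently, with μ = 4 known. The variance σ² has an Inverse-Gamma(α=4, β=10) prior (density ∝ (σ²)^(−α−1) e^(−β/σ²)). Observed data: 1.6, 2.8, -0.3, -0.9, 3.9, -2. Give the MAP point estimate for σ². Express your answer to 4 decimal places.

Sum of squared deviations about the known mean: SS = (1.6−4)² + (2.8−4)² + (-0.3−4)² + (-0.9−4)² + (3.9−4)² + (-2−4)² = 85.71.
The Normal likelihood contributes (σ²)^(−n/2) exp(−SS/(2σ²)), so the posterior is Inverse-Gamma(α + n/2, β + SS/2) = Inverse-Gamma(7, 52.855).
The mode of Inverse-Gamma(a, b) is b/(a+1) = 52.855/8 ≈ 6.6069.

σ̂²_MAP = 6.6069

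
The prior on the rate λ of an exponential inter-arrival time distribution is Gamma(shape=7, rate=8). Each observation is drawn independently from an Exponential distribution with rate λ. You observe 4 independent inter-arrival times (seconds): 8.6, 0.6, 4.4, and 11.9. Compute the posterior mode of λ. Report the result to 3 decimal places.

The Exponential(rate=λ) likelihood is ∝ λ^n e^(−λΣtᵢ). Here n = 4 and Σtᵢ = 8.6 + 0.6 + 4.4 + 11.9 = 25.5.
Posterior ∝ λ^6e^(−8λ) · λ^4e^(−25.5λ) = λ^10e^(−33.5λ), i.e. Gamma(11, 33.5).
Mode = (a−1)/b = 10/33.5 ≈ 0.299.

λ̂_MAP = 0.299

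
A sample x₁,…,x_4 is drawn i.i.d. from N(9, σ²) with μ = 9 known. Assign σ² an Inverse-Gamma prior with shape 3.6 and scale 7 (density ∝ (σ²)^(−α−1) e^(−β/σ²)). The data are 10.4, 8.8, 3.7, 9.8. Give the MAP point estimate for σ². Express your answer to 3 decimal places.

Sum of squared deviations about the known mean: SS = (10.4−9)² + (8.8−9)² + (3.7−9)² + (9.8−9)² = 30.73.
The Normal likelihood contributes (σ²)^(−n/2) exp(−SS/(2σ²)), so the posterior is Inverse-Gamma(α + n/2, β + SS/2) = Inverse-Gamma(5.6, 22.365).
The mode of Inverse-Gamma(a, b) is b/(a+1) = 22.365/6.6 ≈ 3.389.

σ̂²_MAP = 3.389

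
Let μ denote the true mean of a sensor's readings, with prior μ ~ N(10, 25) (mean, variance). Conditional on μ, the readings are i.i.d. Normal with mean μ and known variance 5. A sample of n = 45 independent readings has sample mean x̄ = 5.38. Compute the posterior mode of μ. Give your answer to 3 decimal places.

μ̂_MAP = 5.400

n = 45, x̄ = 5.38.
For a Normal prior and Normal likelihood with known variance, the posterior is Normal; its mode equals its mean, the precision-weighted average.
Prior precision 1/σ₀² = 1/25 = 0.04; data precision n/σ² = 45/5 = 9.
μ̂ = (0.04·10 + 9·5.38) / (0.04 + 9) = 48.82/9.04 = 2441/452 ≈ 5.400.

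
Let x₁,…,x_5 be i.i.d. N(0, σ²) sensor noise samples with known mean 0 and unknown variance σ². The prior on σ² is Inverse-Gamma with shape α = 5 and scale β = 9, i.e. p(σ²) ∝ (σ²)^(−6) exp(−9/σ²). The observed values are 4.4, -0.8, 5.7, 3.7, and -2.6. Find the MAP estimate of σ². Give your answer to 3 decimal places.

σ̂²_MAP = 5.349

Sum of squared deviations about the known mean: SS = (4.4−0)² + (-0.8−0)² + (5.7−0)² + (3.7−0)² + (-2.6−0)² = 72.94.
The Normal likelihood contributes (σ²)^(−n/2) exp(−SS/(2σ²)), so the posterior is Inverse-Gamma(α + n/2, β + SS/2) = Inverse-Gamma(7.5, 45.47).
The mode of Inverse-Gamma(a, b) is b/(a+1) = 45.47/8.5 ≈ 5.349.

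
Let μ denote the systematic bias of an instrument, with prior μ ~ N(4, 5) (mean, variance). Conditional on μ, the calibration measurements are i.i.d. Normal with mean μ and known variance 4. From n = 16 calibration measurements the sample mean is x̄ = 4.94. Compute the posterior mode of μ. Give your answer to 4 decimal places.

μ̂_MAP = 4.8952

n = 16, x̄ = 4.94.
For a Normal prior and Normal likelihood with known variance, the posterior is Normal; its mode equals its mean, the precision-weighted average.
Prior precision 1/σ₀² = 1/5 = 0.2; data precision n/σ² = 16/4 = 4.
μ̂ = (0.2·4 + 4·4.94) / (0.2 + 4) = 20.56/4.2 = 514/105 ≈ 4.8952.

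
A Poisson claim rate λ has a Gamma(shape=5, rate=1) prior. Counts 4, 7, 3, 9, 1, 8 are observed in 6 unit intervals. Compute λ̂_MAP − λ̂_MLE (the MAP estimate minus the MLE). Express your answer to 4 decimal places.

Σxᵢ = 32. Posterior is Gamma(37, 7); MAP = (37−1)/7 = 36/7 ≈ 5.14286.
MLE = x̄ = 32/6 ≈ 5.33333.
Difference = 36/7 − 32/6 = -4/21 ≈ -0.1905.

MAP − MLE = -0.1905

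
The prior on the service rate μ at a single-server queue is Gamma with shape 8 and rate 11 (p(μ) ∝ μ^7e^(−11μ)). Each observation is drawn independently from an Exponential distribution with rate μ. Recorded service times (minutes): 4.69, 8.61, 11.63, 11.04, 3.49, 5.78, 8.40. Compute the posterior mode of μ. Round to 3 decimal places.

μ̂_MAP = 0.217

The Exponential(rate=μ) likelihood is ∝ μ^n e^(−μΣtᵢ). Here n = 7 and Σtᵢ = 4.69 + 8.61 + 11.63 + 11.04 + 3.49 + 5.78 + 8.40 = 53.64.
Posterior ∝ μ^7e^(−11μ) · μ^7e^(−53.64μ) = μ^14e^(−64.64μ), i.e. Gamma(15, 64.64).
Mode = (a−1)/b = 14/64.64 ≈ 0.217.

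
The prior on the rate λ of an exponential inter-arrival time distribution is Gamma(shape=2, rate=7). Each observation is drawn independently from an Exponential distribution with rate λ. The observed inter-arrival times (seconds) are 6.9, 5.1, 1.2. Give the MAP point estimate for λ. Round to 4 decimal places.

The Exponential(rate=λ) likelihood is ∝ λ^n e^(−λΣtᵢ). Here n = 3 and Σtᵢ = 6.9 + 5.1 + 1.2 = 13.2.
Posterior ∝ λe^(−7λ) · λ^3e^(−13.2λ) = λ^4e^(−20.2λ), i.e. Gamma(5, 20.2).
Mode = (a−1)/b = 4/20.2 ≈ 0.1980.

λ̂_MAP = 0.1980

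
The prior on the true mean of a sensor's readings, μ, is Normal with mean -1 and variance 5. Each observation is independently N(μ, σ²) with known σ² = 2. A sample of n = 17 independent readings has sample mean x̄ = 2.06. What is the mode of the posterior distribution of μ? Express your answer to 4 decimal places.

n = 17, x̄ = 2.06.
For a Normal prior and Normal likelihood with known variance, the posterior is Normal; its mode equals its mean, the precision-weighted average.
Prior precision 1/σ₀² = 1/5 = 0.2; data precision n/σ² = 17/2 = 8.5.
μ̂ = (0.2·(-1) + 8.5·2.06) / (0.2 + 8.5) = 17.31/8.7 = 577/290 ≈ 1.9897.

μ̂_MAP = 1.9897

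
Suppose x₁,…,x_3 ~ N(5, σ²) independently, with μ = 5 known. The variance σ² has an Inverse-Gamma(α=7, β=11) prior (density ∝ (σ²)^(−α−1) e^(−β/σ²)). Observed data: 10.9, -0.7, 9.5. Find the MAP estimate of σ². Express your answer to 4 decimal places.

σ̂²_MAP = 5.7658

Sum of squared deviations about the known mean: SS = (10.9−5)² + (-0.7−5)² + (9.5−5)² = 87.55.
The Normal likelihood contributes (σ²)^(−n/2) exp(−SS/(2σ²)), so the posterior is Inverse-Gamma(α + n/2, β + SS/2) = Inverse-Gamma(8.5, 54.775).
The mode of Inverse-Gamma(a, b) is b/(a+1) = 54.775/9.5 ≈ 5.7658.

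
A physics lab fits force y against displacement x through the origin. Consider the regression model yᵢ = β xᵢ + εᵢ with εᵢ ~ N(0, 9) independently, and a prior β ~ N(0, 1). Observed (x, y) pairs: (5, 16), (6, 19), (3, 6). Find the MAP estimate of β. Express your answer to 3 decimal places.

log p(β | y) = −Σ(yᵢ − βxᵢ)²/(2·9) − β²/(2·1) + const.
Setting the derivative to zero: Σxᵢ(yᵢ − βxᵢ)/9 − β/1 = 0, so β = Σxᵢyᵢ / (Σxᵢ² + σ²/τ²).
Σxᵢyᵢ = 5·16 + 6·19 + 3·6 = 212; Σxᵢ² = 70; σ²/τ² = 9.
β̂_MAP = 212 / (70 + 9) = 212/79 ≈ 2.684.

β̂_MAP = 2.684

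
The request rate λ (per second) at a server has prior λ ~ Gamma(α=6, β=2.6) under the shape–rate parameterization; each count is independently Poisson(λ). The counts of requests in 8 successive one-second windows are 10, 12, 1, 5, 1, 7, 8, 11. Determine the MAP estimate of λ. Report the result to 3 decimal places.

λ̂_MAP = 5.660

Σxᵢ = 10+12+1+5+1+7+8+11 = 55, with n = 8.
Posterior ∝ λ^5e^(−2.6λ) · λ^55e^(−8λ) = λ^60e^(−10.6λ), i.e. Gamma(shape=61, rate=10.6).
The mode of a Gamma(a, b) with a ≥ 1 (shape–rate) is (a−1)/b = 60/10.6 ≈ 5.660.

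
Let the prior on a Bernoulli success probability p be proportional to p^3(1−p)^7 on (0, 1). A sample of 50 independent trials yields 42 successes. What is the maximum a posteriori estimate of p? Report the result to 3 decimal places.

p̂_MAP = 0.750

The prior density ∝ p^3(1−p)^7 is the kernel of Beta(4, 8).
Data: 42 successes in 50 trials. The binomial likelihood contributes p^42(1−p)^8, so the posterior is Beta(4+42, 8+8) = Beta(46, 16).
For Beta(a, b) with a, b > 1 the mode is (a−1)/(a+b−2) = 45/60 ≈ 0.750.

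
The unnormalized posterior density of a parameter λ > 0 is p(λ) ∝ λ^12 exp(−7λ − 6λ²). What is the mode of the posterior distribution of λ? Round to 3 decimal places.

ℓ'(λ) = 12/λ − 7 − 12λ. Setting this to zero and multiplying by λ: 12λ² + 7λ − 12 = 0.
λ = (−7 + √(7² + 4·12·12)) / (2·12) = (−7 + √625) / 24 = (−7 + 25)/24 = 3/4.
ℓ''(λ) = −12/λ² − 12 < 0, confirming a maximum.

λ̂_MAP = 0.750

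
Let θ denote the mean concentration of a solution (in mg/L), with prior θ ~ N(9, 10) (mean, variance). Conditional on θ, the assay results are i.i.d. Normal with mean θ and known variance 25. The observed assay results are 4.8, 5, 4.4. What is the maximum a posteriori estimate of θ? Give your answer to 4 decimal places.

θ̂_MAP = 6.6727

n = 3; x̄ = (4.8 + 5 + 4.4)/3 = 14.2/3 = 71/15 ≈ 4.7333.
For a Normal prior and Normal likelihood with known variance, the posterior is Normal; its mode equals its mean, the precision-weighted average.
Prior precision 1/σ₀² = 1/10 = 0.1; data precision n/σ² = 3/25 = 0.12.
θ̂ = (0.1·9 + 0.12·(71/15)) / (0.1 + 0.12) = 1.468/0.22 = 367/55 ≈ 6.6727.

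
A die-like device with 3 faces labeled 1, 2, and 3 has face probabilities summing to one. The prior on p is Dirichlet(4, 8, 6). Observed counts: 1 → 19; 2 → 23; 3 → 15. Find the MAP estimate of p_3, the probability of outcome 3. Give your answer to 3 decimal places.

The posterior is Dirichlet(αᵢ + nᵢ) = Dirichlet(23, 31, 21).
For a Dirichlet(a₁,…,a_K) with all aᵢ > 1, the mode has j-th component (aⱼ − 1)/(Σaᵢ − K).
Here Σaᵢ = 75 and K = 3, so p_3 = (21 − 1)/(75 − 3) = 20/72 ≈ 0.278.

MAP estimate: 0.278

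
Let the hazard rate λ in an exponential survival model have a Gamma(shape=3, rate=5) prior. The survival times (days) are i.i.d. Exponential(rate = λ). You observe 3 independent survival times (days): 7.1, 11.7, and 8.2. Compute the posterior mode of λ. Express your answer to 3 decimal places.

The Exponential(rate=λ) likelihood is ∝ λ^n e^(−λΣtᵢ). Here n = 3 and Σtᵢ = 7.1 + 11.7 + 8.2 = 27.
Posterior ∝ λ^2e^(−5λ) · λ^3e^(−27λ) = λ^5e^(−32λ), i.e. Gamma(6, 32).
Mode = (a−1)/b = 5/32 ≈ 0.156.

λ̂_MAP = 0.156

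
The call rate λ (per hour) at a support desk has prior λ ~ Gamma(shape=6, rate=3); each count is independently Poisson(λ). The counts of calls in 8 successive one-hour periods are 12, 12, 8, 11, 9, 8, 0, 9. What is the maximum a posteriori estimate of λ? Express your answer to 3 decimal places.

Σxᵢ = 12+12+8+11+9+8+0+9 = 69, with n = 8.
Posterior ∝ λ^5e^(−3λ) · λ^69e^(−8λ) = λ^74e^(−11λ), i.e. Gamma(shape=75, rate=11).
The mode of a Gamma(a, b) with a ≥ 1 (shape–rate) is (a−1)/b = 74/11 ≈ 6.727.

λ̂_MAP = 6.727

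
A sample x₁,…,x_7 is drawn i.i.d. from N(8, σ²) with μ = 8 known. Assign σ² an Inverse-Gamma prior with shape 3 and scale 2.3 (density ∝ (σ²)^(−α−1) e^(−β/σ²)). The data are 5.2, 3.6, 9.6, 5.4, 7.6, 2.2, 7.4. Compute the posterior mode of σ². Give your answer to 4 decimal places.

σ̂²_MAP = 5.0187

Sum of squared deviations about the known mean: SS = (5.2−8)² + (3.6−8)² + (9.6−8)² + (5.4−8)² + (7.6−8)² + (2.2−8)² + (7.4−8)² = 70.68.
The Normal likelihood contributes (σ²)^(−n/2) exp(−SS/(2σ²)), so the posterior is Inverse-Gamma(α + n/2, β + SS/2) = Inverse-Gamma(6.5, 37.64).
The mode of Inverse-Gamma(a, b) is b/(a+1) = 37.64/7.5 ≈ 5.0187.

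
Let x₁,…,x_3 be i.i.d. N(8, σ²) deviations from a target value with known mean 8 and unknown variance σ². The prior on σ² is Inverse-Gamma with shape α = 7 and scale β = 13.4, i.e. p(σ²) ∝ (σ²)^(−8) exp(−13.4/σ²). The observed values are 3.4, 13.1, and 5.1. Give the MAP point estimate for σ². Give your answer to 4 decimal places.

Sum of squared deviations about the known mean: SS = (3.4−8)² + (13.1−8)² + (5.1−8)² = 55.58.
The Normal likelihood contributes (σ²)^(−n/2) exp(−SS/(2σ²)), so the posterior is Inverse-Gamma(α + n/2, β + SS/2) = Inverse-Gamma(8.5, 41.19).
The mode of Inverse-Gamma(a, b) is b/(a+1) = 41.19/9.5 ≈ 4.3358.

σ̂²_MAP = 4.3358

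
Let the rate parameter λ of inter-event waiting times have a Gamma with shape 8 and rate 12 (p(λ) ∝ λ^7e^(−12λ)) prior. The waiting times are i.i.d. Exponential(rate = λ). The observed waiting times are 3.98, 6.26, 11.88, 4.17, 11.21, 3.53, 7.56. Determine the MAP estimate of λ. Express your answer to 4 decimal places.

The Exponential(rate=λ) likelihood is ∝ λ^n e^(−λΣtᵢ). Here n = 7 and Σtᵢ = 3.98 + 6.26 + 11.88 + 4.17 + 11.21 + 3.53 + 7.56 = 48.59.
Posterior ∝ λ^7e^(−12λ) · λ^7e^(−48.59λ) = λ^14e^(−60.59λ), i.e. Gamma(15, 60.59).
Mode = (a−1)/b = 14/60.59 ≈ 0.2311.

λ̂_MAP = 0.2311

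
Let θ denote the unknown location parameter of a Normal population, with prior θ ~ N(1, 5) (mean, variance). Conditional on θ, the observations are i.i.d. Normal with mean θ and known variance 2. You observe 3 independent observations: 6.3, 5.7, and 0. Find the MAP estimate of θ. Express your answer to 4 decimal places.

θ̂_MAP = 3.6471

n = 3; x̄ = (6.3 + 5.7 + 0)/3 = 12/3 = 4.
For a Normal prior and Normal likelihood with known variance, the posterior is Normal; its mode equals its mean, the precision-weighted average.
Prior precision 1/σ₀² = 1/5 = 0.2; data precision n/σ² = 3/2 = 1.5.
θ̂ = (0.2·1 + 1.5·4) / (0.2 + 1.5) = 6.2/1.7 = 62/17 ≈ 3.6471.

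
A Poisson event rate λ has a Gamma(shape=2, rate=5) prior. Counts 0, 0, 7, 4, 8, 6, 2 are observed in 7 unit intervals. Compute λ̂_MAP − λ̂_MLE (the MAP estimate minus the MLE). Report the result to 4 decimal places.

MAP − MLE = -1.5238

Σxᵢ = 27. Posterior is Gamma(29, 12); MAP = (29−1)/12 = 28/12 ≈ 2.33333.
MLE = x̄ = 27/7 ≈ 3.85714.
Difference = 28/12 − 27/7 = -32/21 ≈ -1.5238.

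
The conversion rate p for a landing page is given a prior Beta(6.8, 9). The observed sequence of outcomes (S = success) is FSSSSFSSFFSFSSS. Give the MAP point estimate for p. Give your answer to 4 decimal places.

Prior: Beta(6.8, 9).
Data: 10 successes in 15 trials (from the sequence). The binomial likelihood contributes p^10(1−p)^5, so the posterior is Beta(6.8+10, 9+5) = Beta(16.8, 14).
For Beta(a, b) with a, b > 1 the mode is (a−1)/(a+b−2) = 15.8/28.8 ≈ 0.5486.

p̂_MAP = 0.5486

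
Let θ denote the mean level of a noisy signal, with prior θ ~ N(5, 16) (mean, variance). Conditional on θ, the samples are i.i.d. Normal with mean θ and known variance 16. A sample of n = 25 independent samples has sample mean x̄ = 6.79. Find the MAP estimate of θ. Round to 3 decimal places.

θ̂_MAP = 6.721

n = 25, x̄ = 6.79.
For a Normal prior and Normal likelihood with known variance, the posterior is Normal; its mode equals its mean, the precision-weighted average.
Prior precision 1/σ₀² = 1/16 = 0.0625; data precision n/σ² = 25/16 = 1.5625.
θ̂ = (0.0625·5 + 1.5625·6.79) / (0.0625 + 1.5625) = 10.921875/1.625 = 699/104 ≈ 6.721.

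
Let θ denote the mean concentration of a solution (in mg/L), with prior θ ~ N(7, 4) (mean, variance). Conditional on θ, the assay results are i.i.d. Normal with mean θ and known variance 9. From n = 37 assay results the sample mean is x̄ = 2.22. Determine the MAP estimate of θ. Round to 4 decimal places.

n = 37, x̄ = 2.22.
For a Normal prior and Normal likelihood with known variance, the posterior is Normal; its mode equals its mean, the precision-weighted average.
Prior precision 1/σ₀² = 1/4 = 0.25; data precision n/σ² = 37/9.
θ̂ = (0.25·7 + (37/9)·2.22) / (0.25 + 37/9) = (3263/300)/(157/36) = 9789/3925 ≈ 2.4940.

θ̂_MAP = 2.4940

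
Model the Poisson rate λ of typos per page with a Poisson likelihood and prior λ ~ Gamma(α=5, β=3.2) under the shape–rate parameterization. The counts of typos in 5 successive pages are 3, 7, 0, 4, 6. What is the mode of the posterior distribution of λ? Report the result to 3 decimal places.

Σxᵢ = 3+7+0+4+6 = 20, with n = 5.
Posterior ∝ λ^4e^(−3.2λ) · λ^20e^(−5λ) = λ^24e^(−8.2λ), i.e. Gamma(shape=25, rate=8.2).
The mode of a Gamma(a, b) with a ≥ 1 (shape–rate) is (a−1)/b = 24/8.2 ≈ 2.927.

λ̂_MAP = 2.927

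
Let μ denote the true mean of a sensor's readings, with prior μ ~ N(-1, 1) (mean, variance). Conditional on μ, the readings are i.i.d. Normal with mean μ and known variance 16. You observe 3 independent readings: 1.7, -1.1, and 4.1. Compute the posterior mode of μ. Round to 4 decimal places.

n = 3; x̄ = (1.7 + (-1.1) + 4.1)/3 = 4.7/3 = 47/30 ≈ 1.5667.
For a Normal prior and Normal likelihood with known variance, the posterior is Normal; its mode equals its mean, the precision-weighted average.
Prior precision 1/σ₀² = 1/1 = 1; data precision n/σ² = 3/16 = 0.1875.
μ̂ = (1·(-1) + 0.1875·(47/30)) / (1 + 0.1875) = (-0.70625)/1.1875 = -113/190 ≈ -0.5947.

μ̂_MAP = -0.5947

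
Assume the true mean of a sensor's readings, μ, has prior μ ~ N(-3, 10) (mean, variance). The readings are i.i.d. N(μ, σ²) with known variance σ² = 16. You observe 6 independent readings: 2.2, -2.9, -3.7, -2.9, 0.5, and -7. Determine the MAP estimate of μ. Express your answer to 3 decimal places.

μ̂_MAP = -2.447

n = 6; x̄ = (2.2 + (-2.9) + (-3.7) + (-2.9) + 0.5 + (-7))/6 = -13.8/6 = -2.3.
For a Normal prior and Normal likelihood with known variance, the posterior is Normal; its mode equals its mean, the precision-weighted average.
Prior precision 1/σ₀² = 1/10 = 0.1; data precision n/σ² = 6/16 = 0.375.
μ̂ = (0.1·(-3) + 0.375·(-2.3)) / (0.1 + 0.375) = (-1.1625)/0.475 = -93/38 ≈ -2.447.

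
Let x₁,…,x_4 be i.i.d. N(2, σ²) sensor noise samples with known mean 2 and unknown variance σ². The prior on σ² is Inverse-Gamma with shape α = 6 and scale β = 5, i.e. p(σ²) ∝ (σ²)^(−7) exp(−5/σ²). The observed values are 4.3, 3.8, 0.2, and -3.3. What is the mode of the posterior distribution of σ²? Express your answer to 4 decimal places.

Sum of squared deviations about the known mean: SS = (4.3−2)² + (3.8−2)² + (0.2−2)² + (-3.3−2)² = 39.86.
The Normal likelihood contributes (σ²)^(−n/2) exp(−SS/(2σ²)), so the posterior is Inverse-Gamma(α + n/2, β + SS/2) = Inverse-Gamma(8, 24.93).
The mode of Inverse-Gamma(a, b) is b/(a+1) = 24.93/9 ≈ 2.7700.

σ̂²_MAP = 2.7700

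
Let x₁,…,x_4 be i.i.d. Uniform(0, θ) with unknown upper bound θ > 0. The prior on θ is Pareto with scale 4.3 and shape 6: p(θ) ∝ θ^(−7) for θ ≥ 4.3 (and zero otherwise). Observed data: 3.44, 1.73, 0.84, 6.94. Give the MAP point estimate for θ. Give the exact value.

θ̂_MAP = 6.94

The Uniform(0, θ) likelihood is θ^(−n) for θ ≥ max(xᵢ), zero otherwise. Here max(xᵢ) = 6.94.
Posterior ∝ θ^(−7) · θ^(−4) = θ^(−11) on θ ≥ max(4.3, 6.94) = 6.94.
This density is strictly decreasing in θ, so the posterior mode lies at the lower boundary of the support.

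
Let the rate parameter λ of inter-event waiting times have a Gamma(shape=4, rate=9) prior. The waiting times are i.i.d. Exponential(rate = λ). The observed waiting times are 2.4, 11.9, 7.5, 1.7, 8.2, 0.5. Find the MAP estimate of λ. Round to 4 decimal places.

λ̂_MAP = 0.2184

The Exponential(rate=λ) likelihood is ∝ λ^n e^(−λΣtᵢ). Here n = 6 and Σtᵢ = 2.4 + 11.9 + 7.5 + 1.7 + 8.2 + 0.5 = 32.2.
Posterior ∝ λ^3e^(−9λ) · λ^6e^(−32.2λ) = λ^9e^(−41.2λ), i.e. Gamma(10, 41.2).
Mode = (a−1)/b = 9/41.2 ≈ 0.2184.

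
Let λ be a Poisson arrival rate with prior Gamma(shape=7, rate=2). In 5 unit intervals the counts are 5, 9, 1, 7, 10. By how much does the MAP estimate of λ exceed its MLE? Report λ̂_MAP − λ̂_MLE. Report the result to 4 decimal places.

Σxᵢ = 32. Posterior is Gamma(39, 7); MAP = (39−1)/7 = 38/7 ≈ 5.42857.
MLE = x̄ = 32/5 ≈ 6.40000.
Difference = 38/7 − 32/5 = -34/35 ≈ -0.9714.

MAP − MLE = -0.9714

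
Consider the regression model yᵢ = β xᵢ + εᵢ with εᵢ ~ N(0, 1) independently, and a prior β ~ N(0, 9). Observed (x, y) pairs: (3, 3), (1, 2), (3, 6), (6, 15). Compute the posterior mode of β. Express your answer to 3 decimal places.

log p(β | y) = −Σ(yᵢ − βxᵢ)²/(2·1) − β²/(2·9) + const.
Setting the derivative to zero: Σxᵢ(yᵢ − βxᵢ)/1 − β/9 = 0, so β = Σxᵢyᵢ / (Σxᵢ² + σ²/τ²).
Σxᵢyᵢ = 3·3 + 1·2 + 3·6 + 6·15 = 119; Σxᵢ² = 55; σ²/τ² = 1/9.
β̂_MAP = 119 / (55 + 1/9) = 119/(496/9) = 1071/496 ≈ 2.159.

β̂_MAP = 2.159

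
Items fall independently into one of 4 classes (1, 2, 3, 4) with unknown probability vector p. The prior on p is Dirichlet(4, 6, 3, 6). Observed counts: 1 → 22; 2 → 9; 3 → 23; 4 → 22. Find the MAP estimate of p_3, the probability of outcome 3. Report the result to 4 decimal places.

The posterior is Dirichlet(αᵢ + nᵢ) = Dirichlet(26, 15, 26, 28).
For a Dirichlet(a₁,…,a_K) with all aᵢ > 1, the mode has j-th component (aⱼ − 1)/(Σaᵢ − K).
Here Σaᵢ = 95 and K = 4, so p_3 = (26 − 1)/(95 − 4) = 25/91 ≈ 0.2747.

MAP estimate: 0.2747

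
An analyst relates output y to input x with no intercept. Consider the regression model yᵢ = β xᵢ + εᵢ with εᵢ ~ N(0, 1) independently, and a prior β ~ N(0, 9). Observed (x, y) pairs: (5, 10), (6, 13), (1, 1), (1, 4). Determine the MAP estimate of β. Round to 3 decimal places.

β̂_MAP = 2.107

log p(β | y) = −Σ(yᵢ − βxᵢ)²/(2·1) − β²/(2·9) + const.
Setting the derivative to zero: Σxᵢ(yᵢ − βxᵢ)/1 − β/9 = 0, so β = Σxᵢyᵢ / (Σxᵢ² + σ²/τ²).
Σxᵢyᵢ = 5·10 + 6·13 + 1·1 + 1·4 = 133; Σxᵢ² = 63; σ²/τ² = 1/9.
β̂_MAP = 133 / (63 + 1/9) = 133/(568/9) = 1197/568 ≈ 2.107.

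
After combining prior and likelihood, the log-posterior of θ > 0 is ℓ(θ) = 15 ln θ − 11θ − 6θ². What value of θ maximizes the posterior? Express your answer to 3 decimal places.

θ̂_MAP = 0.750

ℓ'(θ) = 15/θ − 11 − 12θ. Setting this to zero and multiplying by θ: 12θ² + 11θ − 15 = 0.
θ = (−11 + √(11² + 4·12·15)) / (2·12) = (−11 + √841) / 24 = (−11 + 29)/24 = 3/4.
ℓ''(θ) = −15/θ² − 12 < 0, confirming a maximum.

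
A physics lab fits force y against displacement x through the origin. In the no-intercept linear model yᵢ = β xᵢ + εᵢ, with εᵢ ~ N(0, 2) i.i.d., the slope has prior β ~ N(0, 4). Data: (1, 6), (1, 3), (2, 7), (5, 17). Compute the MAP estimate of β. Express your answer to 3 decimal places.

β̂_MAP = 3.429

log p(β | y) = −Σ(yᵢ − βxᵢ)²/(2·2) − β²/(2·4) + const.
Setting the derivative to zero: Σxᵢ(yᵢ − βxᵢ)/2 − β/4 = 0, so β = Σxᵢyᵢ / (Σxᵢ² + σ²/τ²).
Σxᵢyᵢ = 1·6 + 1·3 + 2·7 + 5·17 = 108; Σxᵢ² = 31; σ²/τ² = 0.5.
β̂_MAP = 108 / (31 + 0.5) = 108/31.5 ≈ 3.429.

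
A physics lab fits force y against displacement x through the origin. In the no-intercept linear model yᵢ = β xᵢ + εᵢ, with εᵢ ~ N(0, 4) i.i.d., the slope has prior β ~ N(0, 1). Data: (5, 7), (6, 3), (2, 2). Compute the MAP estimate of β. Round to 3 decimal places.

log p(β | y) = −Σ(yᵢ − βxᵢ)²/(2·4) − β²/(2·1) + const.
Setting the derivative to zero: Σxᵢ(yᵢ − βxᵢ)/4 − β/1 = 0, so β = Σxᵢyᵢ / (Σxᵢ² + σ²/τ²).
Σxᵢyᵢ = 5·7 + 6·3 + 2·2 = 57; Σxᵢ² = 65; σ²/τ² = 4.
β̂_MAP = 57 / (65 + 4) = 57/69 ≈ 0.826.

β̂_MAP = 0.826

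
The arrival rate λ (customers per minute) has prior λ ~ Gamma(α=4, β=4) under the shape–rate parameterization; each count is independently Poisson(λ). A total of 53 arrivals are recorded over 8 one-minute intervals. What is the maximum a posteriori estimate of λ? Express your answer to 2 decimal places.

Σxᵢ = 53, n = 8.
Posterior ∝ λ^3e^(−4λ) · λ^53e^(−8λ) = λ^56e^(−12λ), i.e. Gamma(shape=57, rate=12).
The mode of a Gamma(a, b) with a ≥ 1 (shape–rate) is (a−1)/b = 56/12 ≈ 4.67.

λ̂_MAP = 4.67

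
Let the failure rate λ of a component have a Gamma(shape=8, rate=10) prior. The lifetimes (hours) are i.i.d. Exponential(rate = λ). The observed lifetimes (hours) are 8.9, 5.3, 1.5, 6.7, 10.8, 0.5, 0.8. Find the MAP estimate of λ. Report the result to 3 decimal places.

λ̂_MAP = 0.315

The Exponential(rate=λ) likelihood is ∝ λ^n e^(−λΣtᵢ). Here n = 7 and Σtᵢ = 8.9 + 5.3 + 1.5 + 6.7 + 10.8 + 0.5 + 0.8 = 34.5.
Posterior ∝ λ^7e^(−10λ) · λ^7e^(−34.5λ) = λ^14e^(−44.5λ), i.e. Gamma(15, 44.5).
Mode = (a−1)/b = 14/44.5 ≈ 0.315.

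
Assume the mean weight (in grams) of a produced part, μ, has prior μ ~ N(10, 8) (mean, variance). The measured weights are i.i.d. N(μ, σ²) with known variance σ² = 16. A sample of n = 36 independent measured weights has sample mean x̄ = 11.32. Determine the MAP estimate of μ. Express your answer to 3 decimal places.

μ̂_MAP = 11.251

n = 36, x̄ = 11.32.
For a Normal prior and Normal likelihood with known variance, the posterior is Normal; its mode equals its mean, the precision-weighted average.
Prior precision 1/σ₀² = 1/8 = 0.125; data precision n/σ² = 36/16 = 2.25.
μ̂ = (0.125·10 + 2.25·11.32) / (0.125 + 2.25) = 26.72/2.375 = 5344/475 ≈ 11.251.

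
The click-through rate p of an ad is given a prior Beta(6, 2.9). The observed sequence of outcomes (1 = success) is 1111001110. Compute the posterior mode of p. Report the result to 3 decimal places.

Prior: Beta(6, 2.9).
Data: 7 successes in 10 trials (from the sequence). The binomial likelihood contributes p^7(1−p)^3, so the posterior is Beta(6+7, 2.9+3) = Beta(13, 5.9).
For Beta(a, b) with a, b > 1 the mode is (a−1)/(a+b−2) = 12/16.9 ≈ 0.710.

p̂_MAP = 0.710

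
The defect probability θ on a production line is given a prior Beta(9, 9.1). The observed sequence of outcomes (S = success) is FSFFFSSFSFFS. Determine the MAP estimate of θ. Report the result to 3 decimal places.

θ̂_MAP = 0.463

Prior: Beta(9, 9.1).
Data: 5 successes in 12 trials (from the sequence). The binomial likelihood contributes θ^5(1−θ)^7, so the posterior is Beta(9+5, 9.1+7) = Beta(14, 16.1).
For Beta(a, b) with a, b > 1 the mode is (a−1)/(a+b−2) = 13/28.1 ≈ 0.463.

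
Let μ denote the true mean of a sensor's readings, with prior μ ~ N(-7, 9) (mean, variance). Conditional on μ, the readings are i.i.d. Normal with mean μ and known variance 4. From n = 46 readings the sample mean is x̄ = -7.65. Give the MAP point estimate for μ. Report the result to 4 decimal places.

μ̂_MAP = -7.6438

n = 46, x̄ = -7.65.
For a Normal prior and Normal likelihood with known variance, the posterior is Normal; its mode equals its mean, the precision-weighted average.
Prior precision 1/σ₀² = 1/9; data precision n/σ² = 46/4 = 11.5.
μ̂ = ((1/9)·(-7) + 11.5·(-7.65)) / (1/9 + 11.5) = (-31951/360)/(209/18) = -31951/4180 ≈ -7.6438.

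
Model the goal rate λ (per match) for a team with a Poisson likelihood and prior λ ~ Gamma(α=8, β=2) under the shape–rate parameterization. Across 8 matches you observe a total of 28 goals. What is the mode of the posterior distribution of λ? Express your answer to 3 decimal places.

λ̂_MAP = 3.500

Σxᵢ = 28, n = 8.
Posterior ∝ λ^7e^(−2λ) · λ^28e^(−8λ) = λ^35e^(−10λ), i.e. Gamma(shape=36, rate=10).
The mode of a Gamma(a, b) with a ≥ 1 (shape–rate) is (a−1)/b = 35/10 ≈ 3.500.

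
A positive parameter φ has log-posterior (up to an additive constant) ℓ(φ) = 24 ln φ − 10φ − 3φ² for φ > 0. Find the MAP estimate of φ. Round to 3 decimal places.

ℓ'(φ) = 24/φ − 10 − 6φ. Setting this to zero and multiplying by φ: 6φ² + 10φ − 24 = 0.
φ = (−10 + √(10² + 4·6·24)) / (2·6) = (−10 + √676) / 12 = (−10 + 26)/12 = 4/3.
ℓ''(φ) = −24/φ² − 6 < 0, confirming a maximum.

φ̂_MAP = 1.333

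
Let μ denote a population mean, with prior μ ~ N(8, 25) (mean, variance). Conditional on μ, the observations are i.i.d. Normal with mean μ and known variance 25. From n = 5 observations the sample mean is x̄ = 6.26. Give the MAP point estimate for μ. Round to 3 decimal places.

μ̂_MAP = 6.550

n = 5, x̄ = 6.26.
For a Normal prior and Normal likelihood with known variance, the posterior is Normal; its mode equals its mean, the precision-weighted average.
Prior precision 1/σ₀² = 1/25 = 0.04; data precision n/σ² = 5/25 = 0.2.
μ̂ = (0.04·8 + 0.2·6.26) / (0.04 + 0.2) = 1.572/0.24 = 6.550.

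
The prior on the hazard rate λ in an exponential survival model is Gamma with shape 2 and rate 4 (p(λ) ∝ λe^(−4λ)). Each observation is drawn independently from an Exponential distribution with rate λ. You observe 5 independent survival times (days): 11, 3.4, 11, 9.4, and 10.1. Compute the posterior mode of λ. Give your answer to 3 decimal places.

The Exponential(rate=λ) likelihood is ∝ λ^n e^(−λΣtᵢ). Here n = 5 and Σtᵢ = 11 + 3.4 + 11 + 9.4 + 10.1 = 44.9.
Posterior ∝ λe^(−4λ) · λ^5e^(−44.9λ) = λ^6e^(−48.9λ), i.e. Gamma(7, 48.9).
Mode = (a−1)/b = 6/48.9 ≈ 0.123.

λ̂_MAP = 0.123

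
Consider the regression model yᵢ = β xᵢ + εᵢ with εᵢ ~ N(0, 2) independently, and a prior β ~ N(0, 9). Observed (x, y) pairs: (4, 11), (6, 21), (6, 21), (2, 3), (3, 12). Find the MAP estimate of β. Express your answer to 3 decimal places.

log p(β | y) = −Σ(yᵢ − βxᵢ)²/(2·2) − β²/(2·9) + const.
Setting the derivative to zero: Σxᵢ(yᵢ − βxᵢ)/2 − β/9 = 0, so β = Σxᵢyᵢ / (Σxᵢ² + σ²/τ²).
Σxᵢyᵢ = 4·11 + 6·21 + 6·21 + 2·3 + 3·12 = 338; Σxᵢ² = 101; σ²/τ² = 2/9.
β̂_MAP = 338 / (101 + 2/9) = 338/(911/9) = 3042/911 ≈ 3.339.

β̂_MAP = 3.339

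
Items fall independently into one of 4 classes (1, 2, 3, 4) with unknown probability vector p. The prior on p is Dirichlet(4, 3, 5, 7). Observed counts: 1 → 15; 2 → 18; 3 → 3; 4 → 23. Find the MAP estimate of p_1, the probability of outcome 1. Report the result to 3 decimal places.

The posterior is Dirichlet(αᵢ + nᵢ) = Dirichlet(19, 21, 8, 30).
For a Dirichlet(a₁,…,a_K) with all aᵢ > 1, the mode has j-th component (aⱼ − 1)/(Σaᵢ − K).
Here Σaᵢ = 78 and K = 4, so p_1 = (19 − 1)/(78 − 4) = 18/74 ≈ 0.243.

MAP estimate: 0.243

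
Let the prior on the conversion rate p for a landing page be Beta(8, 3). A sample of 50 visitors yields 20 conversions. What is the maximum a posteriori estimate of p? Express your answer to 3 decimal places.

Prior: Beta(8, 3).
Data: 20 successes in 50 trials. The binomial likelihood contributes p^20(1−p)^30, so the posterior is Beta(8+20, 3+30) = Beta(28, 33).
For Beta(a, b) with a, b > 1 the mode is (a−1)/(a+b−2) = 27/59 ≈ 0.458.

p̂_MAP = 0.458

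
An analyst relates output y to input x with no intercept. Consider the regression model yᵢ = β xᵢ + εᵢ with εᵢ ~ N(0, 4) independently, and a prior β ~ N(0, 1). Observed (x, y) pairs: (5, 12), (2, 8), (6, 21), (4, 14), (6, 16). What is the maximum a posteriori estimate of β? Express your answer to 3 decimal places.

log p(β | y) = −Σ(yᵢ − βxᵢ)²/(2·4) − β²/(2·1) + const.
Setting the derivative to zero: Σxᵢ(yᵢ − βxᵢ)/4 − β/1 = 0, so β = Σxᵢyᵢ / (Σxᵢ² + σ²/τ²).
Σxᵢyᵢ = 5·12 + 2·8 + 6·21 + 4·14 + 6·16 = 354; Σxᵢ² = 117; σ²/τ² = 4.
β̂_MAP = 354 / (117 + 4) = 354/121 ≈ 2.926.

β̂_MAP = 2.926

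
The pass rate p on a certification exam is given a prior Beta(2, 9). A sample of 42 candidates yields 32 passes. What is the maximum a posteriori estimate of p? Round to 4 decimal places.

p̂_MAP = 0.6471

Prior: Beta(2, 9).
Data: 32 successes in 42 trials. The binomial likelihood contributes p^32(1−p)^10, so the posterior is Beta(2+32, 9+10) = Beta(34, 19).
For Beta(a, b) with a, b > 1 the mode is (a−1)/(a+b−2) = 33/51 ≈ 0.6471.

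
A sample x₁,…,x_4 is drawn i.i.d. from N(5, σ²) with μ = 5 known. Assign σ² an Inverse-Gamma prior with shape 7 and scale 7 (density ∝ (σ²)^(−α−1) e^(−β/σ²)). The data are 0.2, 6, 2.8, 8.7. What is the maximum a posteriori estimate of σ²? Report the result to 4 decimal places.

Sum of squared deviations about the known mean: SS = (0.2−5)² + (6−5)² + (2.8−5)² + (8.7−5)² = 42.57.
The Normal likelihood contributes (σ²)^(−n/2) exp(−SS/(2σ²)), so the posterior is Inverse-Gamma(α + n/2, β + SS/2) = Inverse-Gamma(9, 28.285).
The mode of Inverse-Gamma(a, b) is b/(a+1) = 28.285/10 ≈ 2.8285.

σ̂²_MAP = 2.8285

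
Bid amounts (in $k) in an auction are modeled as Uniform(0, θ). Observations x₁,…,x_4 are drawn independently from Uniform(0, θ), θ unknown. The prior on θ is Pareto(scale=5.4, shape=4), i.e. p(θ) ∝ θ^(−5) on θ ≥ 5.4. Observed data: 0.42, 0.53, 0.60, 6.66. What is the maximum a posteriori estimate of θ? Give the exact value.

The Uniform(0, θ) likelihood is θ^(−n) for θ ≥ max(xᵢ), zero otherwise. Here max(xᵢ) = 6.66.
Posterior ∝ θ^(−5) · θ^(−4) = θ^(−9) on θ ≥ max(5.4, 6.66) = 6.66.
This density is strictly decreasing in θ, so the posterior mode lies at the lower boundary of the support.

θ̂_MAP = 6.66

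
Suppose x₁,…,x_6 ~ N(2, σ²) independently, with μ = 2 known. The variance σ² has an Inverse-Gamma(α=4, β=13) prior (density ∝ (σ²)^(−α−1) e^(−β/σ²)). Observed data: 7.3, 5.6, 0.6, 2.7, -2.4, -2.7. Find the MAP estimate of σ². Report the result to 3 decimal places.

Sum of squared deviations about the known mean: SS = (7.3−2)² + (5.6−2)² + (0.6−2)² + (2.7−2)² + (-2.4−2)² + (-2.7−2)² = 84.95.
The Normal likelihood contributes (σ²)^(−n/2) exp(−SS/(2σ²)), so the posterior is Inverse-Gamma(α + n/2, β + SS/2) = Inverse-Gamma(7, 55.475).
The mode of Inverse-Gamma(a, b) is b/(a+1) = 55.475/8 ≈ 6.934.

σ̂²_MAP = 6.934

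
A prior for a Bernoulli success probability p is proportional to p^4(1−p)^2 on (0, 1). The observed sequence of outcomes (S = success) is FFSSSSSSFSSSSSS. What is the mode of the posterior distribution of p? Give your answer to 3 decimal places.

The prior density ∝ p^4(1−p)^2 is the kernel of Beta(5, 3).
Data: 12 successes in 15 trials (from the sequence). The binomial likelihood contributes p^12(1−p)^3, so the posterior is Beta(5+12, 3+3) = Beta(17, 6).
For Beta(a, b) with a, b > 1 the mode is (a−1)/(a+b−2) = 16/21 ≈ 0.762.

p̂_MAP = 0.762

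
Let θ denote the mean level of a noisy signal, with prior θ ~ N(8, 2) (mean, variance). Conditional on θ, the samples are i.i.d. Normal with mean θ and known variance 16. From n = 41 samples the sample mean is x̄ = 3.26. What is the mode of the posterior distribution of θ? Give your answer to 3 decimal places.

n = 41, x̄ = 3.26.
For a Normal prior and Normal likelihood with known variance, the posterior is Normal; its mode equals its mean, the precision-weighted average.
Prior precision 1/σ₀² = 1/2 = 0.5; data precision n/σ² = 41/16 = 2.5625.
θ̂ = (0.5·8 + 2.5625·3.26) / (0.5 + 2.5625) = 12.35375/3.0625 = 9883/2450 ≈ 4.034.

θ̂_MAP = 4.034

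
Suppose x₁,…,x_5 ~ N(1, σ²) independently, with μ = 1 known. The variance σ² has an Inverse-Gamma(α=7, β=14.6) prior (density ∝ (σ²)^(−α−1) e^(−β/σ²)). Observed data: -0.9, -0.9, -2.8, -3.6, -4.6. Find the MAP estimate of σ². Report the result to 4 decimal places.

σ̂²_MAP = 4.9229

Sum of squared deviations about the known mean: SS = (-0.9−1)² + (-0.9−1)² + (-2.8−1)² + (-3.6−1)² + (-4.6−1)² = 74.18.
The Normal likelihood contributes (σ²)^(−n/2) exp(−SS/(2σ²)), so the posterior is Inverse-Gamma(α + n/2, β + SS/2) = Inverse-Gamma(9.5, 51.69).
The mode of Inverse-Gamma(a, b) is b/(a+1) = 51.69/10.5 ≈ 4.9229.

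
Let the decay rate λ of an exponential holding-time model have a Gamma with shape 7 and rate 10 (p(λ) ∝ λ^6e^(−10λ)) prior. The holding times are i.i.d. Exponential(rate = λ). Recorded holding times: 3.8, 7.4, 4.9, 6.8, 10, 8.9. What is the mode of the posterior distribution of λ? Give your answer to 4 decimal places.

λ̂_MAP = 0.2317

The Exponential(rate=λ) likelihood is ∝ λ^n e^(−λΣtᵢ). Here n = 6 and Σtᵢ = 3.8 + 7.4 + 4.9 + 6.8 + 10 + 8.9 = 41.8.
Posterior ∝ λ^6e^(−10λ) · λ^6e^(−41.8λ) = λ^12e^(−51.8λ), i.e. Gamma(13, 51.8).
Mode = (a−1)/b = 12/51.8 ≈ 0.2317.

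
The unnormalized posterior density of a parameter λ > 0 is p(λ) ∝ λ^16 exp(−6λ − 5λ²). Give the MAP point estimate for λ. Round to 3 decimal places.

λ̂_MAP = 1.000

ℓ'(λ) = 16/λ − 6 − 10λ. Setting this to zero and multiplying by λ: 10λ² + 6λ − 16 = 0.
λ = (−6 + √(6² + 4·10·16)) / (2·10) = (−6 + √676) / 20 = (−6 + 26)/20 = 1.
ℓ''(λ) = −16/λ² − 10 < 0, confirming a maximum.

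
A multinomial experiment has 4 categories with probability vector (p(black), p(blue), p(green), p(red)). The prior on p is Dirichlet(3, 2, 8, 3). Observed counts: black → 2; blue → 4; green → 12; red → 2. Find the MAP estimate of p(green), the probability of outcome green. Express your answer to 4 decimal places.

The posterior is Dirichlet(αᵢ + nᵢ) = Dirichlet(5, 6, 20, 5).
For a Dirichlet(a₁,…,a_K) with all aᵢ > 1, the mode has j-th component (aⱼ − 1)/(Σaᵢ − K).
Here Σaᵢ = 36 and K = 4, so p(green) = (20 − 1)/(36 − 4) = 19/32 ≈ 0.5938.

MAP estimate of p(green) = 0.5938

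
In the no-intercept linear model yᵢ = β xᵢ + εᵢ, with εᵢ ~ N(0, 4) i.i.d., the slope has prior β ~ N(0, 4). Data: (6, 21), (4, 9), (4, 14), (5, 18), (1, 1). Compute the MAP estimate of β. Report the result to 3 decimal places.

log p(β | y) = −Σ(yᵢ − βxᵢ)²/(2·4) − β²/(2·4) + const.
Setting the derivative to zero: Σxᵢ(yᵢ − βxᵢ)/4 − β/4 = 0, so β = Σxᵢyᵢ / (Σxᵢ² + σ²/τ²).
Σxᵢyᵢ = 6·21 + 4·9 + 4·14 + 5·18 + 1·1 = 309; Σxᵢ² = 94; σ²/τ² = 1.
β̂_MAP = 309 / (94 + 1) = 309/95 ≈ 3.253.

β̂_MAP = 3.253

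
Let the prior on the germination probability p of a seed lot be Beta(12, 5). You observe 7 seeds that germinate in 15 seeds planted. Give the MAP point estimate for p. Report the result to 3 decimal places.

p̂_MAP = 0.600

Prior: Beta(12, 5).
Data: 7 successes in 15 trials. The binomial likelihood contributes p^7(1−p)^8, so the posterior is Beta(12+7, 5+8) = Beta(19, 13).
For Beta(a, b) with a, b > 1 the mode is (a−1)/(a+b−2) = 18/30 ≈ 0.600.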